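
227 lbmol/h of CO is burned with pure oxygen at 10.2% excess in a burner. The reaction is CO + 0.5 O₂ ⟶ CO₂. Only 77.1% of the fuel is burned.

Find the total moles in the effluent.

265 lbmol/h

Stoichiometric O₂ = 0.5 × 227 = 113.5 lbmol/h; O₂ fed = 113.5 × 1.102 = 125.1 lbmol/h.
Fuel reacted = 0.771 × 227 → ξ = 175 lbmol/h.
Outlet (n = n₀ + ν ξ):
  CO: 227 − 1(175) = 51.98
  O₂: 125.1 − 0.5(175) = 37.57
  CO₂: 0 + 1(175) = 175
Total out = 51.98 + 37.57 + 175 = 264.6 lbmol/h.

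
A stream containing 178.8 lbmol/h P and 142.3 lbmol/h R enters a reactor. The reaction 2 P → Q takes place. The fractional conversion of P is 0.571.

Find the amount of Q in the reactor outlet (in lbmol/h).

P reacted = 0.571 × 178.8 = 102.1 lbmol/h; ν_P = −2, so ξ = 102.1/2 = 51.05 lbmol/h.
Outlet amounts (n = n₀ + ν ξ):
  P: 178.8 − 2(51.05) = 76.71
  Q: 0 + 1(51.05) = 51.05
  R: 142.3 (inert)

51 lbmol/h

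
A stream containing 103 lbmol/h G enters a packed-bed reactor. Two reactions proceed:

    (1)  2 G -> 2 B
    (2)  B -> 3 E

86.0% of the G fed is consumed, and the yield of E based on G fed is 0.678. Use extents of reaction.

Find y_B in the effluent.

Conversion of G: G consumed = 2ξ₁ = 0.86 × 103 → ξ₁ = 44.29 lbmol/h.
Yield of E: 3ξ₂ / 103 = 0.678 → ξ₂ = 23.28 lbmol/h.
Outlet amounts (n = n₀ + Σ ν·ξ):
  G: 103 − 2(44.29) = 14.42
  B: 0 + 2(44.29) − 1(23.28) = 65.3
  E: 0 + 3(23.28) = 69.83
Total out = 149.6 lbmol/h; y_B = 65.3 / 149.6 = 0.4366.

0.437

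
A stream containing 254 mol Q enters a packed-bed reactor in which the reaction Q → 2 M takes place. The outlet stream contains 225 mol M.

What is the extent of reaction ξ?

ξ = 112 mol

For M: n = n₀ + 2ξ → 225 = 0 + 2ξ, giving ξ = 112.5 mol.
Outlet amounts (n = n₀ + ν ξ):
  Q: 254 − 1(112.5) = 141.5
  M: 0 + 2(112.5) = 225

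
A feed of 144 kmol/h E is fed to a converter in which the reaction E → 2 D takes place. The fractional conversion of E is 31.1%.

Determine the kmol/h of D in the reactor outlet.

89.6 kmol/h

E reacted = 0.311 × 144 = 44.78 kmol/h; ν_E = −1, so ξ = 44.78/1 = 44.78 kmol/h.
Outlet amounts (n = n₀ + ν ξ):
  E: 144 − 1(44.78) = 99.22
  D: 0 + 2(44.78) = 89.57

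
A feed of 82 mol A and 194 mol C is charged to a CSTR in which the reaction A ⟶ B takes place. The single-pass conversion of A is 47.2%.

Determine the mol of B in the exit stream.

A reacted = 0.472 × 82 = 38.7 mol; ν_A = −1, so ξ = 38.7/1 = 38.7 mol.
Outlet amounts (n = n₀ + ν ξ):
  A: 82 − 1(38.7) = 43.3
  B: 0 + 1(38.7) = 38.7
  C: 194 (inert)

38.7 mol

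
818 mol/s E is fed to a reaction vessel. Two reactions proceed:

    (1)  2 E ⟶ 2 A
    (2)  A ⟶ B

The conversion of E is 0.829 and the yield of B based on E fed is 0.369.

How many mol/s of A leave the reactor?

Conversion of E: E consumed = 2ξ₁ = 0.829 × 818 → ξ₁ = 339.1 mol/s.
Yield of B: 1ξ₂ / 818 = 0.369 → ξ₂ = 301.8 mol/s.
Outlet amounts (n = n₀ + Σ ν·ξ):
  E: 818 − 2(339.1) = 139.9
  A: 0 + 2(339.1) − 1(301.8) = 376.3
  B: 0 + 1(301.8) = 301.8

376 mol/s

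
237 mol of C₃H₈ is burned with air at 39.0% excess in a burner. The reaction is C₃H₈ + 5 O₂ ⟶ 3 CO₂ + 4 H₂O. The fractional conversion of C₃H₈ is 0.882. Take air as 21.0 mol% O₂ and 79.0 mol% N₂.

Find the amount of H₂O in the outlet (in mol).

836 mol

Stoichiometric O₂ = 5 × 237 = 1185 mol; O₂ fed = 1185 × 1.390 = 1647 mol.
N₂ fed = 1647 × 79/21 = 6196 mol.
Fuel reacted = 0.882 × 237 → ξ = 209 mol.
Outlet (n = n₀ + ν ξ):
  C₃H₈: 237 − 1(209) = 27.97
  O₂: 1647 − 5(209) = 602
  N₂: 6196 (inert)
  CO₂: 0 + 3(209) = 627.1
  H₂O: 0 + 4(209) = 836.1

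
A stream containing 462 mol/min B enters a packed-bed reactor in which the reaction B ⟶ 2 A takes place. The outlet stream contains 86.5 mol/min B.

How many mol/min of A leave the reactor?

For B: n = n₀ − 1ξ → 86.5 = 462 − 1ξ, giving ξ = 375.5 mol/min.
Outlet amounts (n = n₀ + ν ξ):
  B: 462 − 1(375.5) = 86.5
  A: 0 + 2(375.5) = 751

751 mol/min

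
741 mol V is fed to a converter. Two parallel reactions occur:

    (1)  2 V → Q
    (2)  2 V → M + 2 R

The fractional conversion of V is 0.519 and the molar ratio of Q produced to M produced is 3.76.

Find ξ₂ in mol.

Conversion of V: V consumed = 0.519 × 741 = 384.6 mol = 2ξ₁ + 2ξ₂.
Selectivity: 1ξ₁ / (1ξ₂) = 3.76 → ξ₁ = 3.76 ξ₂.
Substitute: (2·3.76 + 2) ξ₂ = 384.6 → ξ₂ = 40.4 mol, ξ₁ = 151.9 mol.
Outlet amounts (n = n₀ + Σ ν·ξ):
  V: 741 − 2(151.9) − 2(40.4) = 356.4
  Q: 0 + 1(151.9) = 151.9
  M: 0 + 1(40.4) = 40.4
  R: 0 + 2(40.4) = 80.79

ξ₂ = 40.4 mol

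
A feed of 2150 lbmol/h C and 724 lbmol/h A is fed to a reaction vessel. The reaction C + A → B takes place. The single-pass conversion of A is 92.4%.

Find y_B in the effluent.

0.303

A reacted = 0.924 × 724 = 669 lbmol/h; ν_A = −1, so ξ = 669/1 = 669 lbmol/h.
Outlet amounts (n = n₀ + ν ξ):
  C: 2150 − 1(669) = 1481
  A: 724 − 1(669) = 55.02
  B: 0 + 1(669) = 669
Total out = 2205 lbmol/h; y_B = 669 / 2205 = 0.3034.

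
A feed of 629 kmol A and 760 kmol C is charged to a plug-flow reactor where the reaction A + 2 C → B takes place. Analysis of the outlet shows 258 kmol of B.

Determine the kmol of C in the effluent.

244 kmol

For B: n = n₀ + 1ξ → 258 = 0 + 1ξ, giving ξ = 258 kmol.
Outlet amounts (n = n₀ + ν ξ):
  A: 629 − 1(258) = 371
  C: 760 − 2(258) = 244
  B: 0 + 1(258) = 258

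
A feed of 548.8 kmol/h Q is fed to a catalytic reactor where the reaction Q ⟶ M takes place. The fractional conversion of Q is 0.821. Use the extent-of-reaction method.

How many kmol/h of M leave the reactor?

451 kmol/h

Q reacted = 0.821 × 548.8 = 450.6 kmol/h; ν_Q = −1, so ξ = 450.6/1 = 450.6 kmol/h.
Outlet amounts (n = n₀ + ν ξ):
  Q: 548.8 − 1(450.6) = 98.24
  M: 0 + 1(450.6) = 450.6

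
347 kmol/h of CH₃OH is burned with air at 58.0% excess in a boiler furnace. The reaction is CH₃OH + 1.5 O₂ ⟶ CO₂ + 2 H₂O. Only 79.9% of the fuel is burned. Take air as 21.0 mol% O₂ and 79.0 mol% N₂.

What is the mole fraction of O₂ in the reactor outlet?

Stoichiometric O₂ = 1.5 × 347 = 520.5 kmol/h; O₂ fed = 520.5 × 1.580 = 822.4 kmol/h.
N₂ fed = 822.4 × 79/21 = 3094 kmol/h.
Fuel reacted = 0.799 × 347 → ξ = 277.3 kmol/h.
Outlet (n = n₀ + ν ξ):
  CH₃OH: 347 − 1(277.3) = 69.75
  O₂: 822.4 − 1.5(277.3) = 406.5
  N₂: 3094 (inert)
  CO₂: 0 + 1(277.3) = 277.3
  H₂O: 0 + 2(277.3) = 554.5
Total out = 4402 kmol/h; y_O₂ = 406.5 / 4402 = 0.09235.

0.0924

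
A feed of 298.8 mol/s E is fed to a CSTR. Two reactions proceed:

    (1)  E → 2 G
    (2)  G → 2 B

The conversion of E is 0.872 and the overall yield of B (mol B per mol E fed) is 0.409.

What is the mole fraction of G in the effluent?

0.741

Conversion of E: E consumed = 1ξ₁ = 0.872 × 298.8 → ξ₁ = 260.6 mol/s.
Yield of B: 2ξ₂ / 298.8 = 0.409 → ξ₂ = 61.1 mol/s.
Outlet amounts (n = n₀ + Σ ν·ξ):
  E: 298.8 − 1(260.6) = 38.25
  G: 0 + 2(260.6) − 1(61.1) = 460
  B: 0 + 2(61.1) = 122.2
Total out = 620.5 mol/s; y_G = 460 / 620.5 = 0.7414.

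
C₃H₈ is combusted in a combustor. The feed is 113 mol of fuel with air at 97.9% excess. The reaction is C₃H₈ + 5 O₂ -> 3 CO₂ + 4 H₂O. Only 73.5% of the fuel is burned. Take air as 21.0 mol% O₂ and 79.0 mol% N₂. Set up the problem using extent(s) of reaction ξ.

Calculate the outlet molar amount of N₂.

Stoichiometric O₂ = 5 × 113 = 565 mol; O₂ fed = 565 × 1.979 = 1118 mol.
N₂ fed = 1118 × 79/21 = 4206 mol.
Fuel reacted = 0.735 × 113 → ξ = 83.05 mol.
Outlet (n = n₀ + ν ξ):
  C₃H₈: 113 − 1(83.05) = 29.95
  O₂: 1118 − 5(83.05) = 702.9
  N₂: 4206 (inert)
  CO₂: 0 + 3(83.05) = 249.2
  H₂O: 0 + 4(83.05) = 332.2

4210 mol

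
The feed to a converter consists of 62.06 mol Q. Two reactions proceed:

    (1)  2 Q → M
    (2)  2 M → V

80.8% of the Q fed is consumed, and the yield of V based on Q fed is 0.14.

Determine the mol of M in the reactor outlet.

7.7 mol

Conversion of Q: Q consumed = 2ξ₁ = 0.808 × 62.06 → ξ₁ = 25.07 mol.
Yield of V: 1ξ₂ / 62.06 = 0.14 → ξ₂ = 8.688 mol.
Outlet amounts (n = n₀ + Σ ν·ξ):
  Q: 62.06 − 2(25.07) = 11.92
  M: 0 + 1(25.07) − 2(8.688) = 7.695
  V: 0 + 1(8.688) = 8.688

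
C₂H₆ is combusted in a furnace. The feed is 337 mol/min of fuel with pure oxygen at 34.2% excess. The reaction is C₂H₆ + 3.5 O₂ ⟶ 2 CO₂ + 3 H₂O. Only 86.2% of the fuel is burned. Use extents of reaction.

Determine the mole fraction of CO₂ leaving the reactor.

0.281

Stoichiometric O₂ = 3.5 × 337 = 1180 mol/min; O₂ fed = 1180 × 1.342 = 1583 mol/min.
Fuel reacted = 0.862 × 337 → ξ = 290.5 mol/min.
Outlet (n = n₀ + ν ξ):
  C₂H₆: 337 − 1(290.5) = 46.51
  O₂: 1583 − 3.5(290.5) = 566.2
  CO₂: 0 + 2(290.5) = 581
  H₂O: 0 + 3(290.5) = 871.5
Total out = 2065 mol/min; y_CO₂ = 581 / 2065 = 0.2813.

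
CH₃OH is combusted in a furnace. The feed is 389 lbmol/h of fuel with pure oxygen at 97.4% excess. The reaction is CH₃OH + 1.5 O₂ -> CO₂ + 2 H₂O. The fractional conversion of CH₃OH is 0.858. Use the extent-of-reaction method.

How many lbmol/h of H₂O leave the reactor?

668 lbmol/h

Stoichiometric O₂ = 1.5 × 389 = 583.5 lbmol/h; O₂ fed = 583.5 × 1.974 = 1152 lbmol/h.
Fuel reacted = 0.858 × 389 → ξ = 333.8 lbmol/h.
Outlet (n = n₀ + ν ξ):
  CH₃OH: 389 − 1(333.8) = 55.24
  O₂: 1152 − 1.5(333.8) = 651.2
  CO₂: 0 + 1(333.8) = 333.8
  H₂O: 0 + 2(333.8) = 667.5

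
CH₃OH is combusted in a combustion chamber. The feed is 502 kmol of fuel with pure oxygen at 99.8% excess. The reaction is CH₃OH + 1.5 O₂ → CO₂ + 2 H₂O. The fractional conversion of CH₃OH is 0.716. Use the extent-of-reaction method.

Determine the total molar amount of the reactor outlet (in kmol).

Stoichiometric O₂ = 1.5 × 502 = 753 kmol; O₂ fed = 753 × 1.998 = 1504 kmol.
Fuel reacted = 0.716 × 502 → ξ = 359.4 kmol.
Outlet (n = n₀ + ν ξ):
  CH₃OH: 502 − 1(359.4) = 142.6
  O₂: 1504 − 1.5(359.4) = 965.3
  CO₂: 0 + 1(359.4) = 359.4
  H₂O: 0 + 2(359.4) = 718.9
Total out = 142.6 + 965.3 + 359.4 + 718.9 = 2186 kmol.

2190 kmol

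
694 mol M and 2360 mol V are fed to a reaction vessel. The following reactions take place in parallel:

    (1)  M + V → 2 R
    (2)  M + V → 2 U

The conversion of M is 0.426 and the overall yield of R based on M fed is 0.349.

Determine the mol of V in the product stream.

2060 mol

Yield of R: 2ξ₁ / 694 = 0.349 → ξ₁ = 121.1 mol.
Conversion of M: 1ξ₁ + 1ξ₂ = 0.426 × 694 = 295.6 → ξ₂ = 174.5 mol.
Outlet amounts (n = n₀ + Σ ν·ξ):
  M: 694 − 1(121.1) − 1(174.5) = 398.4
  V: 2360 − 1(121.1) − 1(174.5) = 2064
  R: 0 + 2(121.1) = 242.2
  U: 0 + 2(174.5) = 349.1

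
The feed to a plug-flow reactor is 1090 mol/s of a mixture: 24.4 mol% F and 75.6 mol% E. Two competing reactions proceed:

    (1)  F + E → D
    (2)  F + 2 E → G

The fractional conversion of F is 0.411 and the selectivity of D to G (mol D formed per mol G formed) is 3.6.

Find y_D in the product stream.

0.0894

Conversion of F: F consumed = 0.411 × 266 = 109.3 mol/s = 1ξ₁ + 1ξ₂.
Selectivity: 1ξ₁ / (1ξ₂) = 3.6 → ξ₁ = 3.6 ξ₂.
Substitute: (1·3.6 + 1) ξ₂ = 109.3 → ξ₂ = 23.76 mol/s, ξ₁ = 85.55 mol/s.
Outlet amounts (n = n₀ + Σ ν·ξ):
  F: 266 − 1(85.55) − 1(23.76) = 156.7
  E: 824 − 1(85.55) − 2(23.76) = 691
  D: 0 + 1(85.55) = 85.55
  G: 0 + 1(23.76) = 23.76
Total out = 956.9 mol/s; y_D = 85.55 / 956.9 = 0.0894.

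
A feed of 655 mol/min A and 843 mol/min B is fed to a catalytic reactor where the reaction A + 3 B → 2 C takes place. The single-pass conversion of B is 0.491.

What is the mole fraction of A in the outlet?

B reacted = 0.491 × 843 = 413.9 mol/min; ν_B = −3, so ξ = 413.9/3 = 138 mol/min.
Outlet amounts (n = n₀ + ν ξ):
  A: 655 − 1(138) = 517
  B: 843 − 3(138) = 429.1
  C: 0 + 2(138) = 275.9
Total out = 1222 mol/min; y_A = 517 / 1222 = 0.4231.

0.423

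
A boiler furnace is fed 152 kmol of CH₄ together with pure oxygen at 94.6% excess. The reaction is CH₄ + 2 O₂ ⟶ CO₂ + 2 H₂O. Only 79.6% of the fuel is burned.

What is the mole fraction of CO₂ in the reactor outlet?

Stoichiometric O₂ = 2 × 152 = 304 kmol; O₂ fed = 304 × 1.946 = 591.6 kmol.
Fuel reacted = 0.796 × 152 → ξ = 121 kmol.
Outlet (n = n₀ + ν ξ):
  CH₄: 152 − 1(121) = 31.01
  O₂: 591.6 − 2(121) = 349.6
  CO₂: 0 + 1(121) = 121
  H₂O: 0 + 2(121) = 242
Total out = 743.6 kmol; y_CO₂ = 121 / 743.6 = 0.1627.

0.163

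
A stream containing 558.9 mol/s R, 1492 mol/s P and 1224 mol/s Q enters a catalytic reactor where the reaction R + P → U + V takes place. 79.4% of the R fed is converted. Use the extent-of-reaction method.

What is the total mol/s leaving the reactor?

3270 mol/s

R reacted = 0.794 × 558.9 = 443.8 mol/s; ν_R = −1, so ξ = 443.8/1 = 443.8 mol/s.
Outlet amounts (n = n₀ + ν ξ):
  R: 558.9 − 1(443.8) = 115.1
  P: 1492 − 1(443.8) = 1048
  U: 0 + 1(443.8) = 443.8
  V: 0 + 1(443.8) = 443.8
  Q: 1224 (inert)
Total out = 115.1 + 1048 + 443.8 + 443.8 + 1224 = 3275 mol/s.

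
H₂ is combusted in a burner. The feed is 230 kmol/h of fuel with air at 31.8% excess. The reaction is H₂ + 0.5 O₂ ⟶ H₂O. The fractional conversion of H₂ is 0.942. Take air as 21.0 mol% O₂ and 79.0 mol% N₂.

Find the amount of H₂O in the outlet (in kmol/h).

Stoichiometric O₂ = 0.5 × 230 = 115 kmol/h; O₂ fed = 115 × 1.318 = 151.6 kmol/h.
N₂ fed = 151.6 × 79/21 = 570.2 kmol/h.
Fuel reacted = 0.942 × 230 → ξ = 216.7 kmol/h.
Outlet (n = n₀ + ν ξ):
  H₂: 230 − 1(216.7) = 13.34
  O₂: 151.6 − 0.5(216.7) = 43.24
  N₂: 570.2 (inert)
  H₂O: 0 + 1(216.7) = 216.7

217 kmol/h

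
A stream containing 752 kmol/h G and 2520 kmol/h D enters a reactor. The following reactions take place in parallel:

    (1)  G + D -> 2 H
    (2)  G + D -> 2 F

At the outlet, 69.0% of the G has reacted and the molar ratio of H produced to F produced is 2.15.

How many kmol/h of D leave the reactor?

2000 kmol/h

Conversion of G: G consumed = 0.69 × 752 = 518.9 kmol/h = 1ξ₁ + 1ξ₂.
Selectivity: 2ξ₁ / (2ξ₂) = 2.15 → ξ₁ = 2.15 ξ₂.
Substitute: (1·2.15 + 1) ξ₂ = 518.9 → ξ₂ = 164.7 kmol/h, ξ₁ = 354.2 kmol/h.
Outlet amounts (n = n₀ + Σ ν·ξ):
  G: 752 − 1(354.2) − 1(164.7) = 233.1
  D: 2520 − 1(354.2) − 1(164.7) = 2001
  H: 0 + 2(354.2) = 708.3
  F: 0 + 2(164.7) = 329.4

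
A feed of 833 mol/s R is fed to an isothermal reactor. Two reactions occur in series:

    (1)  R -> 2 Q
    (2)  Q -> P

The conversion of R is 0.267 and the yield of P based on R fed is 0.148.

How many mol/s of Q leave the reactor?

322 mol/s

Conversion of R: R consumed = 1ξ₁ = 0.267 × 833 → ξ₁ = 222.4 mol/s.
Yield of P: 1ξ₂ / 833 = 0.148 → ξ₂ = 123.3 mol/s.
Outlet amounts (n = n₀ + Σ ν·ξ):
  R: 833 − 1(222.4) = 610.6
  Q: 0 + 2(222.4) − 1(123.3) = 321.5
  P: 0 + 1(123.3) = 123.3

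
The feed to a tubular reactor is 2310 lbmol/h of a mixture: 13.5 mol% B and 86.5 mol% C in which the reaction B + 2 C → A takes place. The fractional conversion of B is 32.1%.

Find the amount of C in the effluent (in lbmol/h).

1800 lbmol/h

B reacted = 0.321 × 311.9 = 100.1 lbmol/h; ν_B = −1, so ξ = 100.1/1 = 100.1 lbmol/h.
Outlet amounts (n = n₀ + ν ξ):
  B: 311.9 − 1(100.1) = 211.7
  C: 1998 − 2(100.1) = 1798
  A: 0 + 1(100.1) = 100.1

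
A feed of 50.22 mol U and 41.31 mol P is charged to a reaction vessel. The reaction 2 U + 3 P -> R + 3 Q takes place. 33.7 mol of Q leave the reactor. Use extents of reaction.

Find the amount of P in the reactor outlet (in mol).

For Q: n = n₀ + 3ξ → 33.7 = 0 + 3ξ, giving ξ = 11.23 mol.
Outlet amounts (n = n₀ + ν ξ):
  U: 50.22 − 2(11.23) = 27.75
  P: 41.31 − 3(11.23) = 7.61
  R: 0 + 1(11.23) = 11.23
  Q: 0 + 3(11.23) = 33.7

7.61 mol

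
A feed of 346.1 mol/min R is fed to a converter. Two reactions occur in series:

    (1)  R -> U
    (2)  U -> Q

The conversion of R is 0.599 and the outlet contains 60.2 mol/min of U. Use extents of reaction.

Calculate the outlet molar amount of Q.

Conversion of R: R consumed = 1ξ₁ = 0.599 × 346.1 → ξ₁ = 207.3 mol/min.
U balance: n_U = 0 + 1ξ₁ − 1ξ₂ = 60.2 → ξ₂ = (1·207.3 − 60.2)/1 = 147.1 mol/min.
Outlet amounts (n = n₀ + Σ ν·ξ):
  R: 346.1 − 1(207.3) = 138.8
  U: 0 + 1(207.3) − 1(147.1) = 60.2
  Q: 0 + 1(147.1) = 147.1

147 mol/min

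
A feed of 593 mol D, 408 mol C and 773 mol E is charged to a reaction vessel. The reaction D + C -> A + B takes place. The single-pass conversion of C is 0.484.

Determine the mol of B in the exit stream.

197 mol

C reacted = 0.484 × 408 = 197.5 mol; ν_C = −1, so ξ = 197.5/1 = 197.5 mol.
Outlet amounts (n = n₀ + ν ξ):
  D: 593 − 1(197.5) = 395.5
  C: 408 − 1(197.5) = 210.5
  A: 0 + 1(197.5) = 197.5
  B: 0 + 1(197.5) = 197.5
  E: 773 (inert)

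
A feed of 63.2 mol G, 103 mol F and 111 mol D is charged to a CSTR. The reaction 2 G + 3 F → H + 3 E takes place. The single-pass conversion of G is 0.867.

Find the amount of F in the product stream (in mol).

20.8 mol

G reacted = 0.867 × 63.2 = 54.79 mol; ν_G = −2, so ξ = 54.79/2 = 27.4 mol.
Outlet amounts (n = n₀ + ν ξ):
  G: 63.2 − 2(27.4) = 8.406
  F: 103 − 3(27.4) = 20.81
  H: 0 + 1(27.4) = 27.4
  E: 0 + 3(27.4) = 82.19
  D: 111 (inert)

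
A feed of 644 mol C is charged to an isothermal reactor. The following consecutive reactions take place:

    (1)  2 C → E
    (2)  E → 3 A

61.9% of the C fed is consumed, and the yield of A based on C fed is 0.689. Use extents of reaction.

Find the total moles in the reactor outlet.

Conversion of C: C consumed = 2ξ₁ = 0.619 × 644 → ξ₁ = 199.3 mol.
Yield of A: 3ξ₂ / 644 = 0.689 → ξ₂ = 147.9 mol.
Outlet amounts (n = n₀ + Σ ν·ξ):
  C: 644 − 2(199.3) = 245.4
  E: 0 + 1(199.3) − 1(147.9) = 51.41
  A: 0 + 3(147.9) = 443.7
Total out = 245.4 + 51.41 + 443.7 = 740.5 mol.

740 mol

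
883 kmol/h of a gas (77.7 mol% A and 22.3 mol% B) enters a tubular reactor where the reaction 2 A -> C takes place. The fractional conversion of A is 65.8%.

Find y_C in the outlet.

A reacted = 0.658 × 686.1 = 451.4 kmol/h; ν_A = −2, so ξ = 451.4/2 = 225.7 kmol/h.
Outlet amounts (n = n₀ + ν ξ):
  A: 686.1 − 2(225.7) = 234.6
  C: 0 + 1(225.7) = 225.7
  B: 196.9 (inert)
Total out = 657.3 kmol/h; y_C = 225.7 / 657.3 = 0.3434.

0.343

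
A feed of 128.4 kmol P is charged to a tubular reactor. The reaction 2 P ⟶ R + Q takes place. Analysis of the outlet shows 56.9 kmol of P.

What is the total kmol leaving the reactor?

128 kmol

For P: n = n₀ − 2ξ → 56.9 = 128.4 − 2ξ, giving ξ = 35.75 kmol.
Outlet amounts (n = n₀ + ν ξ):
  P: 128.4 − 2(35.75) = 56.9
  R: 0 + 1(35.75) = 35.75
  Q: 0 + 1(35.75) = 35.75
Total out = 56.9 + 35.75 + 35.75 = 128.4 kmol.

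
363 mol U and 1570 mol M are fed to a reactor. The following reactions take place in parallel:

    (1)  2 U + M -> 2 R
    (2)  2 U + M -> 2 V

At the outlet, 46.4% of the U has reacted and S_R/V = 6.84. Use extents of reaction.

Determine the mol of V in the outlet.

Conversion of U: U consumed = 0.464 × 363 = 168.4 mol = 2ξ₁ + 2ξ₂.
Selectivity: 2ξ₁ / (2ξ₂) = 6.84 → ξ₁ = 6.84 ξ₂.
Substitute: (2·6.84 + 2) ξ₂ = 168.4 → ξ₂ = 10.74 mol, ξ₁ = 73.47 mol.
Outlet amounts (n = n₀ + Σ ν·ξ):
  U: 363 − 2(73.47) − 2(10.74) = 194.6
  M: 1570 − 1(73.47) − 1(10.74) = 1486
  R: 0 + 2(73.47) = 146.9
  V: 0 + 2(10.74) = 21.48

21.5 mol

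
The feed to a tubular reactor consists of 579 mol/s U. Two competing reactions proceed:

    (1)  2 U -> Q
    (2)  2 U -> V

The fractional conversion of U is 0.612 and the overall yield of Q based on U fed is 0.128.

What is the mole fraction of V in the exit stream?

Yield of Q: 1ξ₁ / 579 = 0.128 → ξ₁ = 74.11 mol/s.
Conversion of U: 2ξ₁ + 2ξ₂ = 0.612 × 579 = 354.3 → ξ₂ = 103.1 mol/s.
Outlet amounts (n = n₀ + Σ ν·ξ):
  U: 579 − 2(74.11) − 2(103.1) = 224.7
  Q: 0 + 1(74.11) = 74.11
  V: 0 + 1(103.1) = 103.1
Total out = 401.8 mol/s; y_V = 103.1 / 401.8 = 0.2565.

0.256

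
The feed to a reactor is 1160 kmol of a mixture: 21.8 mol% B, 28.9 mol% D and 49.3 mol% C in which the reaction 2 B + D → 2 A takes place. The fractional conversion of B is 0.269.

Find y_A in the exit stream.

B reacted = 0.269 × 252.9 = 68.02 kmol; ν_B = −2, so ξ = 68.02/2 = 34.01 kmol.
Outlet amounts (n = n₀ + ν ξ):
  B: 252.9 − 2(34.01) = 184.9
  D: 335.2 − 1(34.01) = 301.2
  A: 0 + 2(34.01) = 68.02
  C: 571.9 (inert)
Total out = 1126 kmol; y_A = 68.02 / 1126 = 0.06041.

0.0604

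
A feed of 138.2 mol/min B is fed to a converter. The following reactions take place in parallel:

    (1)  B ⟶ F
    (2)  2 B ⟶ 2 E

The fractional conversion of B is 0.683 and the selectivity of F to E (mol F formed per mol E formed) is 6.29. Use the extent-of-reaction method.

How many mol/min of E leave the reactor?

Conversion of B: B consumed = 0.683 × 138.2 = 94.39 mol/min = 1ξ₁ + 2ξ₂.
Selectivity: 1ξ₁ / (2ξ₂) = 6.29 → ξ₁ = 12.58 ξ₂.
Substitute: (1·12.58 + 2) ξ₂ = 94.39 → ξ₂ = 6.474 mol/min, ξ₁ = 81.44 mol/min.
Outlet amounts (n = n₀ + Σ ν·ξ):
  B: 138.2 − 1(81.44) − 2(6.474) = 43.81
  F: 0 + 1(81.44) = 81.44
  E: 0 + 2(6.474) = 12.95

12.9 mol/min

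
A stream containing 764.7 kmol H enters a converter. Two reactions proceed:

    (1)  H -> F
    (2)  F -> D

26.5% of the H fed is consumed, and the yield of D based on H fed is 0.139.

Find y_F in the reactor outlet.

0.126

Conversion of H: H consumed = 1ξ₁ = 0.265 × 764.7 → ξ₁ = 202.6 kmol.
Yield of D: 1ξ₂ / 764.7 = 0.139 → ξ₂ = 106.3 kmol.
Outlet amounts (n = n₀ + Σ ν·ξ):
  H: 764.7 − 1(202.6) = 562.1
  F: 0 + 1(202.6) − 1(106.3) = 96.35
  D: 0 + 1(106.3) = 106.3
Total out = 764.7 kmol; y_F = 96.35 / 764.7 = 0.126.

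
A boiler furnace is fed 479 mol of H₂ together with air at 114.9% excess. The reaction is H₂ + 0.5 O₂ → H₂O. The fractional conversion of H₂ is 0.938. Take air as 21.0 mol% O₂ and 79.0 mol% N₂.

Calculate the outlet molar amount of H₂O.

Stoichiometric O₂ = 0.5 × 479 = 239.5 mol; O₂ fed = 239.5 × 2.149 = 514.7 mol.
N₂ fed = 514.7 × 79/21 = 1936 mol.
Fuel reacted = 0.938 × 479 → ξ = 449.3 mol.
Outlet (n = n₀ + ν ξ):
  H₂: 479 − 1(449.3) = 29.7
  O₂: 514.7 − 0.5(449.3) = 290
  N₂: 1936 (inert)
  H₂O: 0 + 1(449.3) = 449.3

449 mol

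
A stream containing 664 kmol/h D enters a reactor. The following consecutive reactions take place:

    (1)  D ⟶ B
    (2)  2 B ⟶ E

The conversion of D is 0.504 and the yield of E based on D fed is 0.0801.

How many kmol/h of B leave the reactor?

Conversion of D: D consumed = 1ξ₁ = 0.504 × 664 → ξ₁ = 334.7 kmol/h.
Yield of E: 1ξ₂ / 664 = 0.0801 → ξ₂ = 53.19 kmol/h.
Outlet amounts (n = n₀ + Σ ν·ξ):
  D: 664 − 1(334.7) = 329.3
  B: 0 + 1(334.7) − 2(53.19) = 228.3
  E: 0 + 1(53.19) = 53.19

228 kmol/h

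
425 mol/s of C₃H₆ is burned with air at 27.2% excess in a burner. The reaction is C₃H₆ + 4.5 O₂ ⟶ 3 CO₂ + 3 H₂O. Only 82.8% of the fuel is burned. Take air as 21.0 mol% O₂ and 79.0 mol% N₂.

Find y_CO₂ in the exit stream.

0.0866

Stoichiometric O₂ = 4.5 × 425 = 1912 mol/s; O₂ fed = 1912 × 1.272 = 2433 mol/s.
N₂ fed = 2433 × 79/21 = 9152 mol/s.
Fuel reacted = 0.828 × 425 → ξ = 351.9 mol/s.
Outlet (n = n₀ + ν ξ):
  C₃H₆: 425 − 1(351.9) = 73.1
  O₂: 2433 − 4.5(351.9) = 849.1
  N₂: 9152 (inert)
  CO₂: 0 + 3(351.9) = 1056
  H₂O: 0 + 3(351.9) = 1056
Total out = 12190 mol/s; y_CO₂ = 1056 / 12190 = 0.08664.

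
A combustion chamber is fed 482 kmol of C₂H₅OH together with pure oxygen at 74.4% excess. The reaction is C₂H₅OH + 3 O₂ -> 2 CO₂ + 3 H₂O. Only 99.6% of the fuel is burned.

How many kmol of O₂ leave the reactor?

1080 kmol

Stoichiometric O₂ = 3 × 482 = 1446 kmol; O₂ fed = 1446 × 1.744 = 2522 kmol.
Fuel reacted = 0.996 × 482 → ξ = 480.1 kmol.
Outlet (n = n₀ + ν ξ):
  C₂H₅OH: 482 − 1(480.1) = 1.928
  O₂: 2522 − 3(480.1) = 1082
  CO₂: 0 + 2(480.1) = 960.1
  H₂O: 0 + 3(480.1) = 1440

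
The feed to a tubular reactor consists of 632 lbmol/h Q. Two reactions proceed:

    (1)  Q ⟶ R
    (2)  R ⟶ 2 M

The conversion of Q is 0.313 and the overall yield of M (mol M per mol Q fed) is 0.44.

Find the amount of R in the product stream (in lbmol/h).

58.8 lbmol/h

Conversion of Q: Q consumed = 1ξ₁ = 0.313 × 632 → ξ₁ = 197.8 lbmol/h.
Yield of M: 2ξ₂ / 632 = 0.44 → ξ₂ = 139 lbmol/h.
Outlet amounts (n = n₀ + Σ ν·ξ):
  Q: 632 − 1(197.8) = 434.2
  R: 0 + 1(197.8) − 1(139) = 58.78
  M: 0 + 2(139) = 278.1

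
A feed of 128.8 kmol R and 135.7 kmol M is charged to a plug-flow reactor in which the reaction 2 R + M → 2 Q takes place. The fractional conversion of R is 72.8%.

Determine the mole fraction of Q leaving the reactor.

R reacted = 0.728 × 128.8 = 93.77 kmol; ν_R = −2, so ξ = 93.77/2 = 46.88 kmol.
Outlet amounts (n = n₀ + ν ξ):
  R: 128.8 − 2(46.88) = 35.03
  M: 135.7 − 1(46.88) = 88.82
  Q: 0 + 2(46.88) = 93.77
Total out = 217.6 kmol; y_Q = 93.77 / 217.6 = 0.4309.

0.431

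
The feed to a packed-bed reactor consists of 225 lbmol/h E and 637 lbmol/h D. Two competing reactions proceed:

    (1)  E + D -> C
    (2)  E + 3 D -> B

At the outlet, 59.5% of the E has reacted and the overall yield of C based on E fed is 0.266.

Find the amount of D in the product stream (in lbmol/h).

355 lbmol/h

Yield of C: 1ξ₁ / 225 = 0.266 → ξ₁ = 59.85 lbmol/h.
Conversion of E: 1ξ₁ + 1ξ₂ = 0.595 × 225 = 133.9 → ξ₂ = 74.03 lbmol/h.
Outlet amounts (n = n₀ + Σ ν·ξ):
  E: 225 − 1(59.85) − 1(74.03) = 91.12
  D: 637 − 1(59.85) − 3(74.03) = 355.1
  C: 0 + 1(59.85) = 59.85
  B: 0 + 1(74.03) = 74.03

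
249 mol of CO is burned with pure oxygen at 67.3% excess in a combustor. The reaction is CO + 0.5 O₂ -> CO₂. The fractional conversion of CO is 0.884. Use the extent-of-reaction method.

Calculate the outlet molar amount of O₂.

98.2 mol

Stoichiometric O₂ = 0.5 × 249 = 124.5 mol; O₂ fed = 124.5 × 1.673 = 208.3 mol.
Fuel reacted = 0.884 × 249 → ξ = 220.1 mol.
Outlet (n = n₀ + ν ξ):
  CO: 249 − 1(220.1) = 28.88
  O₂: 208.3 − 0.5(220.1) = 98.23
  CO₂: 0 + 1(220.1) = 220.1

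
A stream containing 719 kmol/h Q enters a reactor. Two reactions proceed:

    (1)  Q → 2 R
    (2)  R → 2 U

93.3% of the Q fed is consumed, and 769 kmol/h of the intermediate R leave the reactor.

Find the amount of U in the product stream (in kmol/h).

1150 kmol/h

Conversion of Q: Q consumed = 1ξ₁ = 0.933 × 719 → ξ₁ = 670.8 kmol/h.
R balance: n_R = 0 + 2ξ₁ − 1ξ₂ = 769 → ξ₂ = (2·670.8 − 769)/1 = 572.7 kmol/h.
Outlet amounts (n = n₀ + Σ ν·ξ):
  Q: 719 − 1(670.8) = 48.17
  R: 0 + 2(670.8) − 1(572.7) = 769
  U: 0 + 2(572.7) = 1145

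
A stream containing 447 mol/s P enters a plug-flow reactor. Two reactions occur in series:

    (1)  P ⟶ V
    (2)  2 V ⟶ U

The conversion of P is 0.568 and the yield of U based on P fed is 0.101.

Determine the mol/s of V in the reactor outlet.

Conversion of P: P consumed = 1ξ₁ = 0.568 × 447 → ξ₁ = 253.9 mol/s.
Yield of U: 1ξ₂ / 447 = 0.101 → ξ₂ = 45.15 mol/s.
Outlet amounts (n = n₀ + Σ ν·ξ):
  P: 447 − 1(253.9) = 193.1
  V: 0 + 1(253.9) − 2(45.15) = 163.6
  U: 0 + 1(45.15) = 45.15

164 mol/s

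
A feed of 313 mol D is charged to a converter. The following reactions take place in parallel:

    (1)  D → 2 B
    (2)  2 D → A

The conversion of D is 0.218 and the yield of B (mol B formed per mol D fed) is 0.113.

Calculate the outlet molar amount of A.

25.3 mol

Yield of B: 2ξ₁ / 313 = 0.113 → ξ₁ = 17.68 mol.
Conversion of D: 1ξ₁ + 2ξ₂ = 0.218 × 313 = 68.23 → ξ₂ = 25.27 mol.
Outlet amounts (n = n₀ + Σ ν·ξ):
  D: 313 − 1(17.68) − 2(25.27) = 244.8
  B: 0 + 2(17.68) = 35.37
  A: 0 + 1(25.27) = 25.27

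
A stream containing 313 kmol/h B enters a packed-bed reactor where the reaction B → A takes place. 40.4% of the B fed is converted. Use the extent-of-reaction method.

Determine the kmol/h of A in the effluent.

126 kmol/h

B reacted = 0.404 × 313 = 126.5 kmol/h; ν_B = −1, so ξ = 126.5/1 = 126.5 kmol/h.
Outlet amounts (n = n₀ + ν ξ):
  B: 313 − 1(126.5) = 186.5
  A: 0 + 1(126.5) = 126.5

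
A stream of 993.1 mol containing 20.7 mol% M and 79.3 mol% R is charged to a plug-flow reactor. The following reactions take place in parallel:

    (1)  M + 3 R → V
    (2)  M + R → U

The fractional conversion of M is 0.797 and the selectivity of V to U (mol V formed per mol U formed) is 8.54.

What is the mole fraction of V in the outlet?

Conversion of M: M consumed = 0.797 × 205.6 = 163.8 mol = 1ξ₁ + 1ξ₂.
Selectivity: 1ξ₁ / (1ξ₂) = 8.54 → ξ₁ = 8.54 ξ₂.
Substitute: (1·8.54 + 1) ξ₂ = 163.8 → ξ₂ = 17.17 mol, ξ₁ = 146.7 mol.
Outlet amounts (n = n₀ + Σ ν·ξ):
  M: 205.6 − 1(146.7) − 1(17.17) = 41.73
  R: 787.5 − 3(146.7) − 1(17.17) = 330.4
  V: 0 + 1(146.7) = 146.7
  U: 0 + 1(17.17) = 17.17
Total out = 535.9 mol; y_V = 146.7 / 535.9 = 0.2737.

0.274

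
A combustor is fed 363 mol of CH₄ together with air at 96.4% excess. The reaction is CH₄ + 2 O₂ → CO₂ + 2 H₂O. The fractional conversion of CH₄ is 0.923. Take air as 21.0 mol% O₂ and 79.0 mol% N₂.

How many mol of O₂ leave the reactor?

756 mol

Stoichiometric O₂ = 2 × 363 = 726 mol; O₂ fed = 726 × 1.964 = 1426 mol.
N₂ fed = 1426 × 79/21 = 5364 mol.
Fuel reacted = 0.923 × 363 → ξ = 335 mol.
Outlet (n = n₀ + ν ξ):
  CH₄: 363 − 1(335) = 27.95
  O₂: 1426 − 2(335) = 755.8
  N₂: 5364 (inert)
  CO₂: 0 + 1(335) = 335
  H₂O: 0 + 2(335) = 670.1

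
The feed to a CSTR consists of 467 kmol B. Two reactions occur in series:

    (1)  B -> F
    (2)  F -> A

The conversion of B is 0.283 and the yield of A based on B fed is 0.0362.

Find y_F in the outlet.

Conversion of B: B consumed = 1ξ₁ = 0.283 × 467 → ξ₁ = 132.2 kmol.
Yield of A: 1ξ₂ / 467 = 0.0362 → ξ₂ = 16.91 kmol.
Outlet amounts (n = n₀ + Σ ν·ξ):
  B: 467 − 1(132.2) = 334.8
  F: 0 + 1(132.2) − 1(16.91) = 115.3
  A: 0 + 1(16.91) = 16.91
Total out = 467 kmol; y_F = 115.3 / 467 = 0.2468.

0.247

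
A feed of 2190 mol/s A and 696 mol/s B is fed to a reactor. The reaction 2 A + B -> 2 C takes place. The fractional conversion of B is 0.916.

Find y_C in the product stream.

B reacted = 0.916 × 696 = 637.5 mol/s; ν_B = −1, so ξ = 637.5/1 = 637.5 mol/s.
Outlet amounts (n = n₀ + ν ξ):
  A: 2190 − 2(637.5) = 914.9
  B: 696 − 1(637.5) = 58.46
  C: 0 + 2(637.5) = 1275
Total out = 2248 mol/s; y_C = 1275 / 2248 = 0.5671.

0.567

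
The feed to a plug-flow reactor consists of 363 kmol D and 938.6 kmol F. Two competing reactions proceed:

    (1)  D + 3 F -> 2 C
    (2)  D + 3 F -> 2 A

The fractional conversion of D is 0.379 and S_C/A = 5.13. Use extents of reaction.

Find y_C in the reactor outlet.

Conversion of D: D consumed = 0.379 × 363 = 137.6 kmol = 1ξ₁ + 1ξ₂.
Selectivity: 2ξ₁ / (2ξ₂) = 5.13 → ξ₁ = 5.13 ξ₂.
Substitute: (1·5.13 + 1) ξ₂ = 137.6 → ξ₂ = 22.44 kmol, ξ₁ = 115.1 kmol.
Outlet amounts (n = n₀ + Σ ν·ξ):
  D: 363 − 1(115.1) − 1(22.44) = 225.4
  F: 938.6 − 3(115.1) − 3(22.44) = 525.9
  C: 0 + 2(115.1) = 230.3
  A: 0 + 2(22.44) = 44.89
Total out = 1026 kmol; y_C = 230.3 / 1026 = 0.2243.

0.224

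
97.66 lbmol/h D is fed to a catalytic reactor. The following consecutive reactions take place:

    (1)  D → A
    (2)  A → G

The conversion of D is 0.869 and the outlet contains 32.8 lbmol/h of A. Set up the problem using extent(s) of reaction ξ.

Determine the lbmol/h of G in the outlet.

Conversion of D: D consumed = 1ξ₁ = 0.869 × 97.66 → ξ₁ = 84.87 lbmol/h.
A balance: n_A = 0 + 1ξ₁ − 1ξ₂ = 32.8 → ξ₂ = (1·84.87 − 32.8)/1 = 52.07 lbmol/h.
Outlet amounts (n = n₀ + Σ ν·ξ):
  D: 97.66 − 1(84.87) = 12.79
  A: 0 + 1(84.87) − 1(52.07) = 32.8
  G: 0 + 1(52.07) = 52.07

52.1 lbmol/h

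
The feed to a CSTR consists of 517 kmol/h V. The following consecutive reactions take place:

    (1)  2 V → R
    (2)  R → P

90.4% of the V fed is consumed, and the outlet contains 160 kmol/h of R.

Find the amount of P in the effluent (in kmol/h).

73.7 kmol/h

Conversion of V: V consumed = 2ξ₁ = 0.904 × 517 → ξ₁ = 233.7 kmol/h.
R balance: n_R = 0 + 1ξ₁ − 1ξ₂ = 160 → ξ₂ = (1·233.7 − 160)/1 = 73.68 kmol/h.
Outlet amounts (n = n₀ + Σ ν·ξ):
  V: 517 − 2(233.7) = 49.63
  R: 0 + 1(233.7) − 1(73.68) = 160
  P: 0 + 1(73.68) = 73.68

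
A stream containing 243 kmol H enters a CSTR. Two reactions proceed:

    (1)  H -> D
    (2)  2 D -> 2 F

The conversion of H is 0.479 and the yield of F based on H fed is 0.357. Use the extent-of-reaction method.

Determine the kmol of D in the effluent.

29.6 kmol

Conversion of H: H consumed = 1ξ₁ = 0.479 × 243 → ξ₁ = 116.4 kmol.
Yield of F: 2ξ₂ / 243 = 0.357 → ξ₂ = 43.38 kmol.
Outlet amounts (n = n₀ + Σ ν·ξ):
  H: 243 − 1(116.4) = 126.6
  D: 0 + 1(116.4) − 2(43.38) = 29.65
  F: 0 + 2(43.38) = 86.75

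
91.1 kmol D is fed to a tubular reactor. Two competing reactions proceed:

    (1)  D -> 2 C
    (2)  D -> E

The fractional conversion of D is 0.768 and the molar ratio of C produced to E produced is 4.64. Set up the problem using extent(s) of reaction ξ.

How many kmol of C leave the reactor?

97.8 kmol

Conversion of D: D consumed = 0.768 × 91.1 = 69.96 kmol = 1ξ₁ + 1ξ₂.
Selectivity: 2ξ₁ / (1ξ₂) = 4.64 → ξ₁ = 2.32 ξ₂.
Substitute: (1·2.32 + 1) ξ₂ = 69.96 → ξ₂ = 21.07 kmol, ξ₁ = 48.89 kmol.
Outlet amounts (n = n₀ + Σ ν·ξ):
  D: 91.1 − 1(48.89) − 1(21.07) = 21.14
  C: 0 + 2(48.89) = 97.78
  E: 0 + 1(21.07) = 21.07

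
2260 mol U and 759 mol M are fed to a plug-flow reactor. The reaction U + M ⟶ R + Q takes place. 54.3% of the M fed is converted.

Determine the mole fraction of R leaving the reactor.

0.137

M reacted = 0.543 × 759 = 412.1 mol; ν_M = −1, so ξ = 412.1/1 = 412.1 mol.
Outlet amounts (n = n₀ + ν ξ):
  U: 2260 − 1(412.1) = 1848
  M: 759 − 1(412.1) = 346.9
  R: 0 + 1(412.1) = 412.1
  Q: 0 + 1(412.1) = 412.1
Total out = 3019 mol; y_R = 412.1 / 3019 = 0.1365.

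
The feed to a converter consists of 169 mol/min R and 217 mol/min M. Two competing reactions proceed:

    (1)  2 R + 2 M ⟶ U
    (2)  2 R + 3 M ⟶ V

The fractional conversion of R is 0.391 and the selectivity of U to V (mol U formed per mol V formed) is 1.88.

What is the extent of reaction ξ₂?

ξ₂ = 11.5 mol/min

Conversion of R: R consumed = 0.391 × 169 = 66.08 mol/min = 2ξ₁ + 2ξ₂.
Selectivity: 1ξ₁ / (1ξ₂) = 1.88 → ξ₁ = 1.88 ξ₂.
Substitute: (2·1.88 + 2) ξ₂ = 66.08 → ξ₂ = 11.47 mol/min, ξ₁ = 21.57 mol/min.
Outlet amounts (n = n₀ + Σ ν·ξ):
  R: 169 − 2(21.57) − 2(11.47) = 102.9
  M: 217 − 2(21.57) − 3(11.47) = 139.4
  U: 0 + 1(21.57) = 21.57
  V: 0 + 1(11.47) = 11.47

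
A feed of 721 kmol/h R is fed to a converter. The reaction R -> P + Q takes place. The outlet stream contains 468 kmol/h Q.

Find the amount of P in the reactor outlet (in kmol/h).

468 kmol/h

For Q: n = n₀ + 1ξ → 468 = 0 + 1ξ, giving ξ = 468 kmol/h.
Outlet amounts (n = n₀ + ν ξ):
  R: 721 − 1(468) = 253
  P: 0 + 1(468) = 468
  Q: 0 + 1(468) = 468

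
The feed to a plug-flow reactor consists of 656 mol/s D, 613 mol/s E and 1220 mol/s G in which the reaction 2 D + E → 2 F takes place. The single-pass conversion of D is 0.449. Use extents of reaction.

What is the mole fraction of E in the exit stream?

D reacted = 0.449 × 656 = 294.5 mol/s; ν_D = −2, so ξ = 294.5/2 = 147.3 mol/s.
Outlet amounts (n = n₀ + ν ξ):
  D: 656 − 2(147.3) = 361.5
  E: 613 − 1(147.3) = 465.7
  F: 0 + 2(147.3) = 294.5
  G: 1220 (inert)
Total out = 2342 mol/s; y_E = 465.7 / 2342 = 0.1989.

0.199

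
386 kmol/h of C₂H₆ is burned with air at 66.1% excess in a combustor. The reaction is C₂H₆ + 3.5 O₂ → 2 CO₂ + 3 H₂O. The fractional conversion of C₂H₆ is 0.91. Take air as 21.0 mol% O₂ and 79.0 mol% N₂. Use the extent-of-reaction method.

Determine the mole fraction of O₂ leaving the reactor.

Stoichiometric O₂ = 3.5 × 386 = 1351 kmol/h; O₂ fed = 1351 × 1.661 = 2244 kmol/h.
N₂ fed = 2244 × 79/21 = 8442 kmol/h.
Fuel reacted = 0.91 × 386 → ξ = 351.3 kmol/h.
Outlet (n = n₀ + ν ξ):
  C₂H₆: 386 − 1(351.3) = 34.74
  O₂: 2244 − 3.5(351.3) = 1015
  N₂: 8442 (inert)
  CO₂: 0 + 2(351.3) = 702.5
  H₂O: 0 + 3(351.3) = 1054
Total out = 11250 kmol/h; y_O₂ = 1015 / 11250 = 0.09021.

0.0902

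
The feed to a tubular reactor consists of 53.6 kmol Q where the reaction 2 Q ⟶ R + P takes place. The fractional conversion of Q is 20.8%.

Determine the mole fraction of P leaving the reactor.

Q reacted = 0.208 × 53.6 = 11.15 kmol; ν_Q = −2, so ξ = 11.15/2 = 5.574 kmol.
Outlet amounts (n = n₀ + ν ξ):
  Q: 53.6 − 2(5.574) = 42.45
  R: 0 + 1(5.574) = 5.574
  P: 0 + 1(5.574) = 5.574
Total out = 53.6 kmol; y_P = 5.574 / 53.6 = 0.104.

0.104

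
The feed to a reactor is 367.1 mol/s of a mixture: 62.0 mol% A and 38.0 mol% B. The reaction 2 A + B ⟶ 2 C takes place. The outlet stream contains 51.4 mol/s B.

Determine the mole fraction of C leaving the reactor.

0.632

For B: n = n₀ − 1ξ → 51.4 = 139.5 − 1ξ, giving ξ = 88.1 mol/s.
Outlet amounts (n = n₀ + ν ξ):
  A: 227.6 − 2(88.1) = 51.41
  B: 139.5 − 1(88.1) = 51.4
  C: 0 + 2(88.1) = 176.2
Total out = 279 mol/s; y_C = 176.2 / 279 = 0.6315.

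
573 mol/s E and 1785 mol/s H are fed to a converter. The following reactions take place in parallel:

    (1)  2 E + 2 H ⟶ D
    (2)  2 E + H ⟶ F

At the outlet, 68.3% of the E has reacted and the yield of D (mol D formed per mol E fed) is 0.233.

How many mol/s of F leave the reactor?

62.2 mol/s

Yield of D: 1ξ₁ / 573 = 0.233 → ξ₁ = 133.5 mol/s.
Conversion of E: 2ξ₁ + 2ξ₂ = 0.683 × 573 = 391.4 → ξ₂ = 62.17 mol/s.
Outlet amounts (n = n₀ + Σ ν·ξ):
  E: 573 − 2(133.5) − 2(62.17) = 181.6
  H: 1785 − 2(133.5) − 1(62.17) = 1456
  D: 0 + 1(133.5) = 133.5
  F: 0 + 1(62.17) = 62.17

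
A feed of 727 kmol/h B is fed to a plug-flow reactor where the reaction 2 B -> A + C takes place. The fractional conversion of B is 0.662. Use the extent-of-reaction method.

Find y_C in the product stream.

B reacted = 0.662 × 727 = 481.3 kmol/h; ν_B = −2, so ξ = 481.3/2 = 240.6 kmol/h.
Outlet amounts (n = n₀ + ν ξ):
  B: 727 − 2(240.6) = 245.7
  A: 0 + 1(240.6) = 240.6
  C: 0 + 1(240.6) = 240.6
Total out = 727 kmol/h; y_C = 240.6 / 727 = 0.331.

0.331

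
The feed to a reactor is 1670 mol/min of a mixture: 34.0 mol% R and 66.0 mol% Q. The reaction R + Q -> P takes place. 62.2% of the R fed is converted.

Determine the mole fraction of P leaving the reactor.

R reacted = 0.622 × 567.8 = 353.2 mol/min; ν_R = −1, so ξ = 353.2/1 = 353.2 mol/min.
Outlet amounts (n = n₀ + ν ξ):
  R: 567.8 − 1(353.2) = 214.6
  Q: 1102 − 1(353.2) = 749
  P: 0 + 1(353.2) = 353.2
Total out = 1317 mol/min; y_P = 353.2 / 1317 = 0.2682.

0.268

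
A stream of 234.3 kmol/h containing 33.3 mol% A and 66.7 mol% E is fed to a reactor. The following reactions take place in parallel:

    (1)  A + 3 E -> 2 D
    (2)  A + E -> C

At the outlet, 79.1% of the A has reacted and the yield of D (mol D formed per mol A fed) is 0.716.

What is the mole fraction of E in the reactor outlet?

Yield of D: 2ξ₁ / 78.02 = 0.716 → ξ₁ = 27.93 kmol/h.
Conversion of A: 1ξ₁ + 1ξ₂ = 0.791 × 78.02 = 61.72 → ξ₂ = 33.78 kmol/h.
Outlet amounts (n = n₀ + Σ ν·ξ):
  A: 78.02 − 1(27.93) − 1(33.78) = 16.31
  E: 156.3 − 3(27.93) − 1(33.78) = 38.7
  D: 0 + 2(27.93) = 55.86
  C: 0 + 1(33.78) = 33.78
Total out = 144.7 kmol/h; y_E = 38.7 / 144.7 = 0.2675.

0.268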